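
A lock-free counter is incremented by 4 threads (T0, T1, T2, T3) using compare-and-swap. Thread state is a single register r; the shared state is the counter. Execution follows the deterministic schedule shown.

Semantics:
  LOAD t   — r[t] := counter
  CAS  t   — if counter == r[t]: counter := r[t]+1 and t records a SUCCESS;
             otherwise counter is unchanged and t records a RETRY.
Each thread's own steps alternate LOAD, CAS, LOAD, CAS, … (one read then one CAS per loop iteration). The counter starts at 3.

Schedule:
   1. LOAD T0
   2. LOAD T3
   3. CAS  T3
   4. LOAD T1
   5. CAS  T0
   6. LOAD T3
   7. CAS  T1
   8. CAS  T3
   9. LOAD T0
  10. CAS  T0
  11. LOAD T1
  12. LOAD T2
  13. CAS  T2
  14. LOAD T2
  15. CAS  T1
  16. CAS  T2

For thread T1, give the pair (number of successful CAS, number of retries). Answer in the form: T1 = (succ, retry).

T1 = (1, 1)

[1] T0.load  rd  (counter 3, T0.r 3)
[2] T3.load  rd  (counter 3, T3.r 3)
[3] T3.cas  hit  (counter 4, T3.r 3)
[4] T1.load  rd  (counter 4, T1.r 4)
[5] T0.cas  miss  (counter 4, T0.r 3)
[6] T3.load  rd  (counter 4, T3.r 4)
[7] T1.cas  hit  (counter 5, T1.r 4)
[8] T3.cas  miss  (counter 5, T3.r 4)
[9] T0.load  rd  (counter 5, T0.r 5)
[10] T0.cas  hit  (counter 6, T0.r 5)
[11] T1.load  rd  (counter 6, T1.r 6)
[12] T2.load  rd  (counter 6, T2.r 6)
[13] T2.cas  hit  (counter 7, T2.r 6)
[14] T2.load  rd  (counter 7, T2.r 7)
[15] T1.cas  miss  (counter 7, T1.r 6)
[16] T2.cas  hit  (counter 8, T2.r 7)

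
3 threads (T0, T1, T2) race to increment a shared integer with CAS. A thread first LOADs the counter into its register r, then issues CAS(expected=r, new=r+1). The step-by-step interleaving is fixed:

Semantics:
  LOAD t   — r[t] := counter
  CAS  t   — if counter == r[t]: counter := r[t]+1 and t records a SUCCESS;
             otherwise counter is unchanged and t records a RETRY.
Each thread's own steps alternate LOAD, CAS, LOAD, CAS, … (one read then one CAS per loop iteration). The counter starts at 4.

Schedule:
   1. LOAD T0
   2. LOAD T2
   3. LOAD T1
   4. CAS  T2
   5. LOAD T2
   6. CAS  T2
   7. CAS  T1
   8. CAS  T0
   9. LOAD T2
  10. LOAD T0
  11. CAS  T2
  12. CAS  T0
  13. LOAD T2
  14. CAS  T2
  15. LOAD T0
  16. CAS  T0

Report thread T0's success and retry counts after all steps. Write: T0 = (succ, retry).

[1] T0.load  rd  (counter 4, T0.r 4)
[2] T2.load  rd  (counter 4, T2.r 4)
[3] T1.load  rd  (counter 4, T1.r 4)
[4] T2.cas  hit  (counter 5, T2.r 4)
[5] T2.load  rd  (counter 5, T2.r 5)
[6] T2.cas  hit  (counter 6, T2.r 5)
[7] T1.cas  miss  (counter 6, T1.r 4)
[8] T0.cas  miss  (counter 6, T0.r 4)
[9] T2.load  rd  (counter 6, T2.r 6)
[10] T0.load  rd  (counter 6, T0.r 6)
[11] T2.cas  hit  (counter 7, T2.r 6)
[12] T0.cas  miss  (counter 7, T0.r 6)
[13] T2.load  rd  (counter 7, T2.r 7)
[14] T2.cas  hit  (counter 8, T2.r 7)
[15] T0.load  rd  (counter 8, T0.r 8)
[16] T0.cas  hit  (counter 9, T0.r 8)

T0 = (1, 2)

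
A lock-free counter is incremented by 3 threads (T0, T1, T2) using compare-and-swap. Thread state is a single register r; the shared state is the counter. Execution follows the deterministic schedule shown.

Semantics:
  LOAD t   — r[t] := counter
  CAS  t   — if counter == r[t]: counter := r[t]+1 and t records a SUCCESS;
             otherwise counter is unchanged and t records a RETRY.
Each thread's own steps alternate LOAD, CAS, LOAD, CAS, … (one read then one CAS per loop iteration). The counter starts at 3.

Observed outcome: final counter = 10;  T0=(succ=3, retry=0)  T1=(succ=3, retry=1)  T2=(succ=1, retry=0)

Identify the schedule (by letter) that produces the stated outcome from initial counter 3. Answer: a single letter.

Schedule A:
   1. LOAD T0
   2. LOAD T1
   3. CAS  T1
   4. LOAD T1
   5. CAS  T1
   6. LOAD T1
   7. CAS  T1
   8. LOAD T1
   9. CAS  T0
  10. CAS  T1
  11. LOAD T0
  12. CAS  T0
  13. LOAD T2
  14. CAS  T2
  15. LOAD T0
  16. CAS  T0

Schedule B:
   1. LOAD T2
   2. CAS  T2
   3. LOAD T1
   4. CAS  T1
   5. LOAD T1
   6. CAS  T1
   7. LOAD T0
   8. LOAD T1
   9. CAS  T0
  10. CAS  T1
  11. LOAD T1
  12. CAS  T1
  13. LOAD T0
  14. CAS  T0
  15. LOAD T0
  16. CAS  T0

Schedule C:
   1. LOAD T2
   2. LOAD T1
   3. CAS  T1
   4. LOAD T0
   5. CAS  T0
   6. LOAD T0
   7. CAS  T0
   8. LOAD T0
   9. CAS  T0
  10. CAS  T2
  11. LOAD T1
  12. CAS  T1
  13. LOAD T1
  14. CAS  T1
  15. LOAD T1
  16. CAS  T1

Tracing schedule B:
1. LOAD T2 → mem=3 r[T2]=3 [LOAD]
2. CAS T2 → mem=4 r[T2]=3 [OK]
3. LOAD T1 → mem=4 r[T1]=4 [LOAD]
4. CAS T1 → mem=5 r[T1]=4 [OK]
5. LOAD T1 → mem=5 r[T1]=5 [LOAD]
6. CAS T1 → mem=6 r[T1]=5 [OK]
7. LOAD T0 → mem=6 r[T0]=6 [LOAD]
8. LOAD T1 → mem=6 r[T1]=6 [LOAD]
9. CAS T0 → mem=7 r[T0]=6 [OK]
10. CAS T1 → mem=7 r[T1]=6 [RETRY]
11. LOAD T1 → mem=7 r[T1]=7 [LOAD]
12. CAS T1 → mem=8 r[T1]=7 [OK]
13. LOAD T0 → mem=8 r[T0]=8 [LOAD]
14. CAS T0 → mem=9 r[T0]=8 [OK]
15. LOAD T0 → mem=9 r[T0]=9 [LOAD]
16. CAS T0 → mem=10 r[T0]=9 [OK]

B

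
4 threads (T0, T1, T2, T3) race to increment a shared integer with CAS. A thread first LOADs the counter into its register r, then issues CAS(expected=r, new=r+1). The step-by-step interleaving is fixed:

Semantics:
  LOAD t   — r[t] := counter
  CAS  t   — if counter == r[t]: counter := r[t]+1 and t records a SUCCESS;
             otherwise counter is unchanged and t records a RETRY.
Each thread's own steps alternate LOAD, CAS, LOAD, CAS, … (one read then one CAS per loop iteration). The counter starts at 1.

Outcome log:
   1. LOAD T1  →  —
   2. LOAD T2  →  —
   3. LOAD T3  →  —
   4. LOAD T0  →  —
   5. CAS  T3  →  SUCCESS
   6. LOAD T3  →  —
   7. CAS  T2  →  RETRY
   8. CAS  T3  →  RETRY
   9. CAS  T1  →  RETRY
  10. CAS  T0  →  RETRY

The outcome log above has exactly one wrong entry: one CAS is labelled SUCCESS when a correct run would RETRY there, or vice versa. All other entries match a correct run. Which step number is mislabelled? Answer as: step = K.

Correct run:
   1) LOAD T1:  M=1  r_T1=1
   2) LOAD T2:  M=1  r_T2=1
   3) LOAD T3:  M=1  r_T3=1
   4) LOAD T0:  M=1  r_T0=1
   5) CAS  T3:  M=2  r_T3=1 ✓
   6) LOAD T3:  M=2  r_T3=2
   7) CAS  T2:  M=2  r_T2=1 ✗
   8) CAS  T3:  M=3  r_T3=2 ✓
   9) CAS  T1:  M=3  r_T1=1 ✗
  10) CAS  T0:  M=3  r_T0=1 ✗
Log disagrees first at step 8.

step = 8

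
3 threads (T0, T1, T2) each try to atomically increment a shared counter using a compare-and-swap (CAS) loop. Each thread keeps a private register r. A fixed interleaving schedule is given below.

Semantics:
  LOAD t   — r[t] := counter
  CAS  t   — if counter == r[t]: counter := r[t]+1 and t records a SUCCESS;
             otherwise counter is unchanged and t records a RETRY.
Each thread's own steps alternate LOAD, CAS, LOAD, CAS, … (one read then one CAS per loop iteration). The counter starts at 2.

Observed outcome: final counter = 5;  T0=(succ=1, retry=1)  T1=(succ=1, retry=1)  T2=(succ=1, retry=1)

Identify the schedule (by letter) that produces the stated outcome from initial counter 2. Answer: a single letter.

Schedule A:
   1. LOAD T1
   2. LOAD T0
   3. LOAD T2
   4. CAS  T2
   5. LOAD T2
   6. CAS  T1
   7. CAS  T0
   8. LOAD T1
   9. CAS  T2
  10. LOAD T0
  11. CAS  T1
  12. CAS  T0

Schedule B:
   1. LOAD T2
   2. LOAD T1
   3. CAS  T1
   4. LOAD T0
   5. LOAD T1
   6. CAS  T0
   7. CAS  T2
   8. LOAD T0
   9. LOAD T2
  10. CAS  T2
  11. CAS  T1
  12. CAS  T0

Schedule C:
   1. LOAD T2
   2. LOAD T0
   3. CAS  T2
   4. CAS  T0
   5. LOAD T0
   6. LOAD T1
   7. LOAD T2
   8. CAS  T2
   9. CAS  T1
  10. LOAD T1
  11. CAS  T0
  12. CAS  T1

B

Tracing schedule B:
1. LOAD T2 → mem=2 r[T2]=2 [LOAD]
2. LOAD T1 → mem=2 r[T1]=2 [LOAD]
3. CAS T1 → mem=3 r[T1]=2 [OK]
4. LOAD T0 → mem=3 r[T0]=3 [LOAD]
5. LOAD T1 → mem=3 r[T1]=3 [LOAD]
6. CAS T0 → mem=4 r[T0]=3 [OK]
7. CAS T2 → mem=4 r[T2]=2 [RETRY]
8. LOAD T0 → mem=4 r[T0]=4 [LOAD]
9. LOAD T2 → mem=4 r[T2]=4 [LOAD]
10. CAS T2 → mem=5 r[T2]=4 [OK]
11. CAS T1 → mem=5 r[T1]=3 [RETRY]
12. CAS T0 → mem=5 r[T0]=4 [RETRY]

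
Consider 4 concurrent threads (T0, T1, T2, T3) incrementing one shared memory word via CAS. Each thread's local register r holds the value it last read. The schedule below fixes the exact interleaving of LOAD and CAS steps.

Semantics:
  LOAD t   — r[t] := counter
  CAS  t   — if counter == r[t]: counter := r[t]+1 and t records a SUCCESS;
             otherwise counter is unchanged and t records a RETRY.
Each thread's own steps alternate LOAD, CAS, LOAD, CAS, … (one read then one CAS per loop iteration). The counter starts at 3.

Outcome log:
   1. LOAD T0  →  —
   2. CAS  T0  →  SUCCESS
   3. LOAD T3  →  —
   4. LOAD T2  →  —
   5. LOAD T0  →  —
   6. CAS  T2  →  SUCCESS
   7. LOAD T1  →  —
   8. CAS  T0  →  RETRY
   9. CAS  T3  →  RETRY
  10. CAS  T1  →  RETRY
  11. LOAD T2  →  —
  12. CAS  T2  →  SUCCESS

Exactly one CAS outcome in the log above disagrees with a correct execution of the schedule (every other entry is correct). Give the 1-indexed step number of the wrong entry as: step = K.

Re-executing:
[1] T0.load  rd  (counter 3, T0.r 3)
[2] T0.cas  hit  (counter 4, T0.r 3)
[3] T3.load  rd  (counter 4, T3.r 4)
[4] T2.load  rd  (counter 4, T2.r 4)
[5] T0.load  rd  (counter 4, T0.r 4)
[6] T2.cas  hit  (counter 5, T2.r 4)
[7] T1.load  rd  (counter 5, T1.r 5)
[8] T0.cas  miss  (counter 5, T0.r 4)
[9] T3.cas  miss  (counter 5, T3.r 4)
[10] T1.cas  hit  (counter 6, T1.r 5)
[11] T2.load  rd  (counter 6, T2.r 6)
[12] T2.cas  hit  (counter 7, T2.r 6)
Mismatch at 10.

step = 10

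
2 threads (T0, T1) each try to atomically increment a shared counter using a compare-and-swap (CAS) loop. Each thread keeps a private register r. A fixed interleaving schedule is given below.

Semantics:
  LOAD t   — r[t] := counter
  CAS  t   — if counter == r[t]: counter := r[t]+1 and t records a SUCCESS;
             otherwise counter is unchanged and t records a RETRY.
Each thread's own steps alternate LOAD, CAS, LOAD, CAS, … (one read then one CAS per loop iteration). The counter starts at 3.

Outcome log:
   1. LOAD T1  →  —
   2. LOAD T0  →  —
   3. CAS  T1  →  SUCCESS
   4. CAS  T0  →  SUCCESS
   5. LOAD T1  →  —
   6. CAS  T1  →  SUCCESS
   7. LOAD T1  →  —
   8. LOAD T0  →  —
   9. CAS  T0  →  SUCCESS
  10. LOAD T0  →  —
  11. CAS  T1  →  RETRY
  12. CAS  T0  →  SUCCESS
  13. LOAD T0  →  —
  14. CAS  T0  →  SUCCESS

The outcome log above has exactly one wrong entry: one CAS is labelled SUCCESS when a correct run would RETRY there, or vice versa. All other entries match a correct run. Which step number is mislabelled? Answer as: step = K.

Re-executing:
step 1: T1 LOAD ⇒ load; ctr=3 reg=3
step 2: T0 LOAD ⇒ load; ctr=3 reg=3
step 3: T1 CAS ⇒ ok; ctr=4 reg=3
step 4: T0 CAS ⇒ retry; ctr=4 reg=3
step 5: T1 LOAD ⇒ load; ctr=4 reg=4
step 6: T1 CAS ⇒ ok; ctr=5 reg=4
step 7: T1 LOAD ⇒ load; ctr=5 reg=5
step 8: T0 LOAD ⇒ load; ctr=5 reg=5
step 9: T0 CAS ⇒ ok; ctr=6 reg=5
step 10: T0 LOAD ⇒ load; ctr=6 reg=6
step 11: T1 CAS ⇒ retry; ctr=6 reg=5
step 12: T0 CAS ⇒ ok; ctr=7 reg=6
step 13: T0 LOAD ⇒ load; ctr=7 reg=7
step 14: T0 CAS ⇒ ok; ctr=8 reg=7
Log disagrees first at step 4.

step = 4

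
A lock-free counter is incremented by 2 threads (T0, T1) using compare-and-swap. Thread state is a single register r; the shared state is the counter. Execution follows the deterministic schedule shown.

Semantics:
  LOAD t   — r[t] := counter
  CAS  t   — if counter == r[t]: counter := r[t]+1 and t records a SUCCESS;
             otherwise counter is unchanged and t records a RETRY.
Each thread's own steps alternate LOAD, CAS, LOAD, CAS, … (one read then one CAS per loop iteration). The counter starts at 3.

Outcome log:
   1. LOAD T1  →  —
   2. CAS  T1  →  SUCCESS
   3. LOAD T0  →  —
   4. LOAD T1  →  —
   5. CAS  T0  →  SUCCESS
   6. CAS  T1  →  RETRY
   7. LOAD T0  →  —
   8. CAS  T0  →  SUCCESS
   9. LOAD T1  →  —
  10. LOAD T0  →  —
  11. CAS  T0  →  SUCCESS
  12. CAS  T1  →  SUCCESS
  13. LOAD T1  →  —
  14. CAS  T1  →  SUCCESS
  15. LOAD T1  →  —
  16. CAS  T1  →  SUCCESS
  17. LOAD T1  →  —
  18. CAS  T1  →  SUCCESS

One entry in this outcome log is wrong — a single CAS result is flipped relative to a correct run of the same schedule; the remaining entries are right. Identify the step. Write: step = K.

step = 12

Correct run:
#1 T1 reads 3
#2 T1 CAS(3→4) writes; counter now 4
#3 T0 reads 4
#4 T1 reads 4
#5 T0 CAS(4→5) writes; counter now 5
#6 T1 CAS(4→5) fails; counter now 5
#7 T0 reads 5
#8 T0 CAS(5→6) writes; counter now 6
#9 T1 reads 6
#10 T0 reads 6
#11 T0 CAS(6→7) writes; counter now 7
#12 T1 CAS(6→7) fails; counter now 7
#13 T1 reads 7
#14 T1 CAS(7→8) writes; counter now 8
#15 T1 reads 8
#16 T1 CAS(8→9) writes; counter now 9
#17 T1 reads 9
#18 T1 CAS(9→10) writes; counter now 10
Flip is step 12.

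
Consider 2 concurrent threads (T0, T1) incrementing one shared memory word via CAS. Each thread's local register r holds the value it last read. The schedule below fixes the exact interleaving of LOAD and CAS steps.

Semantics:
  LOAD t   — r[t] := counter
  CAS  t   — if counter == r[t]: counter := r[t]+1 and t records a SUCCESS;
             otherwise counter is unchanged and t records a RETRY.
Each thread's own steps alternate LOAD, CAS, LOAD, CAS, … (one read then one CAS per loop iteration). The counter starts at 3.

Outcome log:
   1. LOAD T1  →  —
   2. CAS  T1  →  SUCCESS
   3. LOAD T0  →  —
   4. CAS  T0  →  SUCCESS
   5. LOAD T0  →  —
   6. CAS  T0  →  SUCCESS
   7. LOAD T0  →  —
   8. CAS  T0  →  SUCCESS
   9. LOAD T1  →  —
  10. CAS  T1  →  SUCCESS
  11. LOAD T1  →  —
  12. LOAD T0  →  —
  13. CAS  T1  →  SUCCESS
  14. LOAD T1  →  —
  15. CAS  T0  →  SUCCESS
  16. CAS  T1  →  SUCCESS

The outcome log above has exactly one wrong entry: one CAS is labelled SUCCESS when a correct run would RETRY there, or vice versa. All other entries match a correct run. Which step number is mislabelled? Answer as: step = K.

step = 15

Reference trace:
[1] T1.load  rd  (counter 3, T1.r 3)
[2] T1.cas  hit  (counter 4, T1.r 3)
[3] T0.load  rd  (counter 4, T0.r 4)
[4] T0.cas  hit  (counter 5, T0.r 4)
[5] T0.load  rd  (counter 5, T0.r 5)
[6] T0.cas  hit  (counter 6, T0.r 5)
[7] T0.load  rd  (counter 6, T0.r 6)
[8] T0.cas  hit  (counter 7, T0.r 6)
[9] T1.load  rd  (counter 7, T1.r 7)
[10] T1.cas  hit  (counter 8, T1.r 7)
[11] T1.load  rd  (counter 8, T1.r 8)
[12] T0.load  rd  (counter 8, T0.r 8)
[13] T1.cas  hit  (counter 9, T1.r 8)
[14] T1.load  rd  (counter 9, T1.r 9)
[15] T0.cas  miss  (counter 9, T0.r 8)
[16] T1.cas  hit  (counter 10, T1.r 9)
Mismatch at 15.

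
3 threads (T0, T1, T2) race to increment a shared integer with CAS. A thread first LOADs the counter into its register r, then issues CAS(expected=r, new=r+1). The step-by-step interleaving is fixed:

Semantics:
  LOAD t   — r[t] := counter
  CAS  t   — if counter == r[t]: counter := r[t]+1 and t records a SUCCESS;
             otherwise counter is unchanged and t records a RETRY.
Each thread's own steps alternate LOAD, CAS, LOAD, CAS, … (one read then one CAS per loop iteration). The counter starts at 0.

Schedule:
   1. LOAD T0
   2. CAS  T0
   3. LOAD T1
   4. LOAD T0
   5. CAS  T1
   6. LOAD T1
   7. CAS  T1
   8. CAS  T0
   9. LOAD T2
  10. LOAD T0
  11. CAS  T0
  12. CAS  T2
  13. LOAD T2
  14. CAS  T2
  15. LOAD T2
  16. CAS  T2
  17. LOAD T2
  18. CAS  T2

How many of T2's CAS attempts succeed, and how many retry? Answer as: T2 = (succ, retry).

T2 = (3, 1)

T0 LOAD — after: cnt=0, r=0 — load
T0 CAS — after: cnt=1, r=0 — ok
T1 LOAD — after: cnt=1, r=1 — load
T0 LOAD — after: cnt=1, r=1 — load
T1 CAS — after: cnt=2, r=1 — ok
T1 LOAD — after: cnt=2, r=2 — load
T1 CAS — after: cnt=3, r=2 — ok
T0 CAS — after: cnt=3, r=1 — retry
T2 LOAD — after: cnt=3, r=3 — load
T0 LOAD — after: cnt=3, r=3 — load
T0 CAS — after: cnt=4, r=3 — ok
T2 CAS — after: cnt=4, r=3 — retry
T2 LOAD — after: cnt=4, r=4 — load
T2 CAS — after: cnt=5, r=4 — ok
T2 LOAD — after: cnt=5, r=5 — load
T2 CAS — after: cnt=6, r=5 — ok
T2 LOAD — after: cnt=6, r=6 — load
T2 CAS — after: cnt=7, r=6 — ok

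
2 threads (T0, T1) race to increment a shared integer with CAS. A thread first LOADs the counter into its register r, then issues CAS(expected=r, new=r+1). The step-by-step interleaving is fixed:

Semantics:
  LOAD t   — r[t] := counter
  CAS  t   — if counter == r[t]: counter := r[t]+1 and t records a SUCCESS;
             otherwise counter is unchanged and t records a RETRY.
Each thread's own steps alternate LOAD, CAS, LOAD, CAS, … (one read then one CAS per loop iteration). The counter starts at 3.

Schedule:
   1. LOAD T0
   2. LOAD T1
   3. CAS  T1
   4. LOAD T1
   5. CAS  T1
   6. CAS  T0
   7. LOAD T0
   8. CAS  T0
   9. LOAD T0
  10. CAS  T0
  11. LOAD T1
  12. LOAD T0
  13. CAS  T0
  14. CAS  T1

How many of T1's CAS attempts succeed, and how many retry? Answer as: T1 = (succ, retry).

T1 = (2, 1)

T0 LOAD — after: cnt=3, r=3 — load
T1 LOAD — after: cnt=3, r=3 — load
T1 CAS — after: cnt=4, r=3 — ok
T1 LOAD — after: cnt=4, r=4 — load
T1 CAS — after: cnt=5, r=4 — ok
T0 CAS — after: cnt=5, r=3 — retry
T0 LOAD — after: cnt=5, r=5 — load
T0 CAS — after: cnt=6, r=5 — ok
T0 LOAD — after: cnt=6, r=6 — load
T0 CAS — after: cnt=7, r=6 — ok
T1 LOAD — after: cnt=7, r=7 — load
T0 LOAD — after: cnt=7, r=7 — load
T0 CAS — after: cnt=8, r=7 — ok
T1 CAS — after: cnt=8, r=7 — retry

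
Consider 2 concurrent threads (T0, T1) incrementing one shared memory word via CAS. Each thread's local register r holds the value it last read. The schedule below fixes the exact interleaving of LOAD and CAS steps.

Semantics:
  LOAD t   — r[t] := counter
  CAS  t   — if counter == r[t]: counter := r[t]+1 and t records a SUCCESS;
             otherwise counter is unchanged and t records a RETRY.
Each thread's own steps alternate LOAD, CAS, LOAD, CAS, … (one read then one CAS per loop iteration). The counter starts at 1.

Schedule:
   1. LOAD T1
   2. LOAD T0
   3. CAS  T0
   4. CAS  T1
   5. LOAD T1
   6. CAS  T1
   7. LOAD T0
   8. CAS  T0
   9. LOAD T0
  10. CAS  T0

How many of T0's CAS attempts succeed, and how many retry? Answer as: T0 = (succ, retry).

step 1: T1 LOAD ⇒ load; ctr=1 reg=1
step 2: T0 LOAD ⇒ load; ctr=1 reg=1
step 3: T0 CAS ⇒ ok; ctr=2 reg=1
step 4: T1 CAS ⇒ retry; ctr=2 reg=1
step 5: T1 LOAD ⇒ load; ctr=2 reg=2
step 6: T1 CAS ⇒ ok; ctr=3 reg=2
step 7: T0 LOAD ⇒ load; ctr=3 reg=3
step 8: T0 CAS ⇒ ok; ctr=4 reg=3
step 9: T0 LOAD ⇒ load; ctr=4 reg=4
step 10: T0 CAS ⇒ ok; ctr=5 reg=4

T0 = (3, 0)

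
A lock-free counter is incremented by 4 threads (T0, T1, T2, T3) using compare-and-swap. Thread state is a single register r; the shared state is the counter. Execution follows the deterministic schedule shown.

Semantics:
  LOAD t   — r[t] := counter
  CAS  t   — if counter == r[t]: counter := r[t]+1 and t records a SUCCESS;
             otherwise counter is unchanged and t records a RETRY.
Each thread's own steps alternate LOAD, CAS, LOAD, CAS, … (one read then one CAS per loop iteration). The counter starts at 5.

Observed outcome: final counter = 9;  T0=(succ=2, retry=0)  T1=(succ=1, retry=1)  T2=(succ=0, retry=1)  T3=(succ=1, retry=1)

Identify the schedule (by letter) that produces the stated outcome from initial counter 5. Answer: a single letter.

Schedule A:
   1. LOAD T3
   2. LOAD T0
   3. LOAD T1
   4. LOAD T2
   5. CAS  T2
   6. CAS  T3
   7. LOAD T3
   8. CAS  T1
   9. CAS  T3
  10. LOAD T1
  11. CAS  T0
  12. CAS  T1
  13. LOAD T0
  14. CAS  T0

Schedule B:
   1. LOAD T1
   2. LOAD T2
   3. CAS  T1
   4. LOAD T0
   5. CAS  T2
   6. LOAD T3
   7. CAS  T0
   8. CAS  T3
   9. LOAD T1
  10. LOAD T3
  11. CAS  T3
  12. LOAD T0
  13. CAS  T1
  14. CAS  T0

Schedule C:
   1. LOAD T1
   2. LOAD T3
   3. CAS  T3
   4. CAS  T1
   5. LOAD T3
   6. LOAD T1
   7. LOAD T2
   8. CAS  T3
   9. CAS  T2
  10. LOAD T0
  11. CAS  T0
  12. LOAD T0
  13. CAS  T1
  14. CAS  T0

Run B:
[1] T1.load  rd  (counter 5, T1.r 5)
[2] T2.load  rd  (counter 5, T2.r 5)
[3] T1.cas  hit  (counter 6, T1.r 5)
[4] T0.load  rd  (counter 6, T0.r 6)
[5] T2.cas  miss  (counter 6, T2.r 5)
[6] T3.load  rd  (counter 6, T3.r 6)
[7] T0.cas  hit  (counter 7, T0.r 6)
[8] T3.cas  miss  (counter 7, T3.r 6)
[9] T1.load  rd  (counter 7, T1.r 7)
[10] T3.load  rd  (counter 7, T3.r 7)
[11] T3.cas  hit  (counter 8, T3.r 7)
[12] T0.load  rd  (counter 8, T0.r 8)
[13] T1.cas  miss  (counter 8, T1.r 7)
[14] T0.cas  hit  (counter 9, T0.r 8)

B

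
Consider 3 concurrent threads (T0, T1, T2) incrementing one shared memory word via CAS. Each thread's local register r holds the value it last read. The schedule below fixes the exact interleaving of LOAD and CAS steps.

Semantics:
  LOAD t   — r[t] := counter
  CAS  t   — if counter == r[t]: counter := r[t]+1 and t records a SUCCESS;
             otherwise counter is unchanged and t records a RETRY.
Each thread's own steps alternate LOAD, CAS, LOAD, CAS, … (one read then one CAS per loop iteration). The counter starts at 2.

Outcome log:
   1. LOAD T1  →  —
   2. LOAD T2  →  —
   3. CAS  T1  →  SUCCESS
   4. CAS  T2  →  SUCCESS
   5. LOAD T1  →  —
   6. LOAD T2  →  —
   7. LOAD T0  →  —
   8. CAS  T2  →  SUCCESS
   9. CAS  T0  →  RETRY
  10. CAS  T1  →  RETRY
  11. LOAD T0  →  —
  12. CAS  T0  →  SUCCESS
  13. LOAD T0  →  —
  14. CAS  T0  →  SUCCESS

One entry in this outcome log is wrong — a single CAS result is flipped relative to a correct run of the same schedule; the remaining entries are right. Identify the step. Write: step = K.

Correct run:
1. LOAD T1 → mem=2 r[T1]=2 [LOAD]
2. LOAD T2 → mem=2 r[T2]=2 [LOAD]
3. CAS T1 → mem=3 r[T1]=2 [OK]
4. CAS T2 → mem=3 r[T2]=2 [RETRY]
5. LOAD T1 → mem=3 r[T1]=3 [LOAD]
6. LOAD T2 → mem=3 r[T2]=3 [LOAD]
7. LOAD T0 → mem=3 r[T0]=3 [LOAD]
8. CAS T2 → mem=4 r[T2]=3 [OK]
9. CAS T0 → mem=4 r[T0]=3 [RETRY]
10. CAS T1 → mem=4 r[T1]=3 [RETRY]
11. LOAD T0 → mem=4 r[T0]=4 [LOAD]
12. CAS T0 → mem=5 r[T0]=4 [OK]
13. LOAD T0 → mem=5 r[T0]=5 [LOAD]
14. CAS T0 → mem=6 r[T0]=5 [OK]
Flip is step 4.

step = 4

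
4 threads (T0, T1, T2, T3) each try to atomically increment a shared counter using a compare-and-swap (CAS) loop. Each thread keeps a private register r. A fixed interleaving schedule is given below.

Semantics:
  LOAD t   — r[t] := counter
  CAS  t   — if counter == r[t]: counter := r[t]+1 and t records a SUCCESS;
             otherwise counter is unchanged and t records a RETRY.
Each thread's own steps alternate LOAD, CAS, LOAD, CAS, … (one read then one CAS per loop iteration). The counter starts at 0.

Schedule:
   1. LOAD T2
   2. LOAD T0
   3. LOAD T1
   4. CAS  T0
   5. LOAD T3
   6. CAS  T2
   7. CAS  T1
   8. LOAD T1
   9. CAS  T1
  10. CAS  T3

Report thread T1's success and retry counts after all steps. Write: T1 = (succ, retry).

1. LOAD T2 → mem=0 r[T2]=0 [LOAD]
2. LOAD T0 → mem=0 r[T0]=0 [LOAD]
3. LOAD T1 → mem=0 r[T1]=0 [LOAD]
4. CAS T0 → mem=1 r[T0]=0 [OK]
5. LOAD T3 → mem=1 r[T3]=1 [LOAD]
6. CAS T2 → mem=1 r[T2]=0 [RETRY]
7. CAS T1 → mem=1 r[T1]=0 [RETRY]
8. LOAD T1 → mem=1 r[T1]=1 [LOAD]
9. CAS T1 → mem=2 r[T1]=1 [OK]
10. CAS T3 → mem=2 r[T3]=1 [RETRY]

T1 = (1, 1)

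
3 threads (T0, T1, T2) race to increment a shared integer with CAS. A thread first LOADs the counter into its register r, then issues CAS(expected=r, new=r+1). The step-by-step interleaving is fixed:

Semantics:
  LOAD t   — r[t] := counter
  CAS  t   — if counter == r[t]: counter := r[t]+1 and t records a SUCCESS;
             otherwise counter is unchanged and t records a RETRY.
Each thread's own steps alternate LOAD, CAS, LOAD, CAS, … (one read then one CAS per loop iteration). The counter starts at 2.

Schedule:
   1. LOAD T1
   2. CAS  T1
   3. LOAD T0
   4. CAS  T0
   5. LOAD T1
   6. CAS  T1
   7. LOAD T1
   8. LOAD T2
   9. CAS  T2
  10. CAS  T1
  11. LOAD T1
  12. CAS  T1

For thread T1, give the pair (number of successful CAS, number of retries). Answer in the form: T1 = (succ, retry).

T1 = (3, 1)

[1] T1.load  rd  (counter 2, T1.r 2)
[2] T1.cas  hit  (counter 3, T1.r 2)
[3] T0.load  rd  (counter 3, T0.r 3)
[4] T0.cas  hit  (counter 4, T0.r 3)
[5] T1.load  rd  (counter 4, T1.r 4)
[6] T1.cas  hit  (counter 5, T1.r 4)
[7] T1.load  rd  (counter 5, T1.r 5)
[8] T2.load  rd  (counter 5, T2.r 5)
[9] T2.cas  hit  (counter 6, T2.r 5)
[10] T1.cas  miss  (counter 6, T1.r 5)
[11] T1.load  rd  (counter 6, T1.r 6)
[12] T1.cas  hit  (counter 7, T1.r 6)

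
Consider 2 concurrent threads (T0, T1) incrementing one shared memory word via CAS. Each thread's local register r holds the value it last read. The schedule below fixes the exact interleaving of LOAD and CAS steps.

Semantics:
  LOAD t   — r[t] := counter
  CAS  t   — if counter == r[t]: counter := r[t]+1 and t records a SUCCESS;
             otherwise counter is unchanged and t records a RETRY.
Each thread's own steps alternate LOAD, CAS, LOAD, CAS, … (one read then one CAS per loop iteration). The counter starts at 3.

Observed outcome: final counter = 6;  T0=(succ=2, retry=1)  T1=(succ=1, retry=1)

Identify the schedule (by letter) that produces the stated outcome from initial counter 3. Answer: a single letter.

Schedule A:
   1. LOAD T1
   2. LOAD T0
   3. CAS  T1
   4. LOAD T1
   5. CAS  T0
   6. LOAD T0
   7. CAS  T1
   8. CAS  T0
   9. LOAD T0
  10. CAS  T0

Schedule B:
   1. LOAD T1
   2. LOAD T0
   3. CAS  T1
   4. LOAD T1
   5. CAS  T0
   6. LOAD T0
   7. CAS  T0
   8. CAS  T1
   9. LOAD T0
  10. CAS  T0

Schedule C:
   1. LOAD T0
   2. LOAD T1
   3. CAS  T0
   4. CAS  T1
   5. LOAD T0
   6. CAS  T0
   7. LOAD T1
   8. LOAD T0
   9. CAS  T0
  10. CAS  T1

Simulating candidate B:
T1 LOAD — after: cnt=3, r=3 — load
T0 LOAD — after: cnt=3, r=3 — load
T1 CAS — after: cnt=4, r=3 — ok
T1 LOAD — after: cnt=4, r=4 — load
T0 CAS — after: cnt=4, r=3 — retry
T0 LOAD — after: cnt=4, r=4 — load
T0 CAS — after: cnt=5, r=4 — ok
T1 CAS — after: cnt=5, r=4 — retry
T0 LOAD — after: cnt=5, r=5 — load
T0 CAS — after: cnt=6, r=5 — ok

B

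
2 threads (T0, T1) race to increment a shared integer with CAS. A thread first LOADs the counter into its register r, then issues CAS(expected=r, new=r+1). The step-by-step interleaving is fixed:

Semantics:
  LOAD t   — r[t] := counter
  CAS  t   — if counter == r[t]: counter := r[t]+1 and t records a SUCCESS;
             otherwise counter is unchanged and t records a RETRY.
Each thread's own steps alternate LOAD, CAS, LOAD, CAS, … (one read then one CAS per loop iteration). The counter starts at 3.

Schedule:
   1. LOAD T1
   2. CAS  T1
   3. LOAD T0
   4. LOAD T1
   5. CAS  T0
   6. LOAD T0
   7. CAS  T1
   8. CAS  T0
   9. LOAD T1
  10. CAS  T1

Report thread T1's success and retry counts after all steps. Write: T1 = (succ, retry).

T1 = (2, 1)

[1] T1.load  rd  (counter 3, T1.r 3)
[2] T1.cas  hit  (counter 4, T1.r 3)
[3] T0.load  rd  (counter 4, T0.r 4)
[4] T1.load  rd  (counter 4, T1.r 4)
[5] T0.cas  hit  (counter 5, T0.r 4)
[6] T0.load  rd  (counter 5, T0.r 5)
[7] T1.cas  miss  (counter 5, T1.r 4)
[8] T0.cas  hit  (counter 6, T0.r 5)
[9] T1.load  rd  (counter 6, T1.r 6)
[10] T1.cas  hit  (counter 7, T1.r 6)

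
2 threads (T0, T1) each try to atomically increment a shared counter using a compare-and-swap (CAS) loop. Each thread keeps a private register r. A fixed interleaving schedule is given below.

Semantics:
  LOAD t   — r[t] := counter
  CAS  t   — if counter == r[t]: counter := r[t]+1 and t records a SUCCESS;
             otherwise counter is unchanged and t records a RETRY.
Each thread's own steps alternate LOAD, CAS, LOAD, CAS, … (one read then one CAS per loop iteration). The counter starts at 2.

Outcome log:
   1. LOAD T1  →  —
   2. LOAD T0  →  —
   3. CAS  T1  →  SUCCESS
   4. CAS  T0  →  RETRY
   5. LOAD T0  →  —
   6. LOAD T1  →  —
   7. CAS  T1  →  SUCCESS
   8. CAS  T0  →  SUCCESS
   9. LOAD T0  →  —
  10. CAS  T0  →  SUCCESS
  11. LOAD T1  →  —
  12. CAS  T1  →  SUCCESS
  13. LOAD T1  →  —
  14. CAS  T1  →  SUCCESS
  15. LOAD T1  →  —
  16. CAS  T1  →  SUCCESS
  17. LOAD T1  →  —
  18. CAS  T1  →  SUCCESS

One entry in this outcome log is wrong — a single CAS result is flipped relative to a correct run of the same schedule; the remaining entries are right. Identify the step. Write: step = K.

Re-executing:
step 1: T1 LOAD ⇒ load; ctr=2 reg=2
step 2: T0 LOAD ⇒ load; ctr=2 reg=2
step 3: T1 CAS ⇒ ok; ctr=3 reg=2
step 4: T0 CAS ⇒ retry; ctr=3 reg=2
step 5: T0 LOAD ⇒ load; ctr=3 reg=3
step 6: T1 LOAD ⇒ load; ctr=3 reg=3
step 7: T1 CAS ⇒ ok; ctr=4 reg=3
step 8: T0 CAS ⇒ retry; ctr=4 reg=3
step 9: T0 LOAD ⇒ load; ctr=4 reg=4
step 10: T0 CAS ⇒ ok; ctr=5 reg=4
step 11: T1 LOAD ⇒ load; ctr=5 reg=5
step 12: T1 CAS ⇒ ok; ctr=6 reg=5
step 13: T1 LOAD ⇒ load; ctr=6 reg=6
step 14: T1 CAS ⇒ ok; ctr=7 reg=6
step 15: T1 LOAD ⇒ load; ctr=7 reg=7
step 16: T1 CAS ⇒ ok; ctr=8 reg=7
step 17: T1 LOAD ⇒ load; ctr=8 reg=8
step 18: T1 CAS ⇒ ok; ctr=9 reg=8
Log disagrees first at step 8.

step = 8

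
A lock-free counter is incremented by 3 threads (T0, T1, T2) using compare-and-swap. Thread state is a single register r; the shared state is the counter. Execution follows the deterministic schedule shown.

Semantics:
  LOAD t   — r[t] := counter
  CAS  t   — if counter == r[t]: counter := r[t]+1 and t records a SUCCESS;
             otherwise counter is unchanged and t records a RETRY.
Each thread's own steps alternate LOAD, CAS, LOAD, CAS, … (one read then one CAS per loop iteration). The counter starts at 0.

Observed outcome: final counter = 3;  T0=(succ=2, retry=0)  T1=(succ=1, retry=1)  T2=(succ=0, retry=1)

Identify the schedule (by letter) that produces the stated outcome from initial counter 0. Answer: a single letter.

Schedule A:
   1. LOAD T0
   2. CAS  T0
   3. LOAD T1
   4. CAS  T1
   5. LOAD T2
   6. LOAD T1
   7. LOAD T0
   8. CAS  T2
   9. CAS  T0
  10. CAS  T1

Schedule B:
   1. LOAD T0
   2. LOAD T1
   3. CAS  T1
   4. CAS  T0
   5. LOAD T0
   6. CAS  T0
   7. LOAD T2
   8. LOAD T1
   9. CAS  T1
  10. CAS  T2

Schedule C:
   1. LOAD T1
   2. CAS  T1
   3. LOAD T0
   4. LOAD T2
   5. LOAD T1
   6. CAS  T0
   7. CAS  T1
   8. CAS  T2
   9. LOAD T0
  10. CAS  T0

C

Run C:
T1 LOAD — after: cnt=0, r=0 — load
T1 CAS — after: cnt=1, r=0 — ok
T0 LOAD — after: cnt=1, r=1 — load
T2 LOAD — after: cnt=1, r=1 — load
T1 LOAD — after: cnt=1, r=1 — load
T0 CAS — after: cnt=2, r=1 — ok
T1 CAS — after: cnt=2, r=1 — retry
T2 CAS — after: cnt=2, r=1 — retry
T0 LOAD — after: cnt=2, r=2 — load
T0 CAS — after: cnt=3, r=2 — ok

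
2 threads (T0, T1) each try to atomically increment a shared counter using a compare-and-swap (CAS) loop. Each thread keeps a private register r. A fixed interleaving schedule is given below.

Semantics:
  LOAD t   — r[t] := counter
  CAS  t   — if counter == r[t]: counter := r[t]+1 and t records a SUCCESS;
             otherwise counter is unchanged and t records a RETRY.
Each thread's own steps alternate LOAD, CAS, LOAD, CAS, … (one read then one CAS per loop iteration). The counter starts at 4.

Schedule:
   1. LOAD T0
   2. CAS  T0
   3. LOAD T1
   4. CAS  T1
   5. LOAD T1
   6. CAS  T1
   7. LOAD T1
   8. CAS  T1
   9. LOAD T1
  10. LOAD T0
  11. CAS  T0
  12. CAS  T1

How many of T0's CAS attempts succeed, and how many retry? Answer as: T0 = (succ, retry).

T0 = (2, 0)

   1) LOAD T0:  M=4  r_T0=4
   2) CAS  T0:  M=5  r_T0=4 ✓
   3) LOAD T1:  M=5  r_T1=5
   4) CAS  T1:  M=6  r_T1=5 ✓
   5) LOAD T1:  M=6  r_T1=6
   6) CAS  T1:  M=7  r_T1=6 ✓
   7) LOAD T1:  M=7  r_T1=7
   8) CAS  T1:  M=8  r_T1=7 ✓
   9) LOAD T1:  M=8  r_T1=8
  10) LOAD T0:  M=8  r_T0=8
  11) CAS  T0:  M=9  r_T0=8 ✓
  12) CAS  T1:  M=9  r_T1=8 ✗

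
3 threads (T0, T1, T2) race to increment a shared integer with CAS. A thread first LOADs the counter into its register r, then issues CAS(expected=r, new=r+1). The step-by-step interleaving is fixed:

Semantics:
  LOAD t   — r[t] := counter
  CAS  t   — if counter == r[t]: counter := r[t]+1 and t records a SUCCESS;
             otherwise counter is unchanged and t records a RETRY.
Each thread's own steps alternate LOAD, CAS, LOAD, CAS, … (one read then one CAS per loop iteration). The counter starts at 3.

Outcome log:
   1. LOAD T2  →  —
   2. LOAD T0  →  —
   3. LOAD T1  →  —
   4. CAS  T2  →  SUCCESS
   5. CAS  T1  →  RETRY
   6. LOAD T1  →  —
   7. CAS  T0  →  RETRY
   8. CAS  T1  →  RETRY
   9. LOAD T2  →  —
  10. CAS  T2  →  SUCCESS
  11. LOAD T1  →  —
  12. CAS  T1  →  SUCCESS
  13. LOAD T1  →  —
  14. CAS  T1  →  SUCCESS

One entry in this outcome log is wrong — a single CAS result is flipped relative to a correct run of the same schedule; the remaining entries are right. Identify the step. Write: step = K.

step = 8

Re-executing:
#1 T2 reads 3
#2 T0 reads 3
#3 T1 reads 3
#4 T2 CAS(3→4) writes; counter now 4
#5 T1 CAS(3→4) fails; counter now 4
#6 T1 reads 4
#7 T0 CAS(3→4) fails; counter now 4
#8 T1 CAS(4→5) writes; counter now 5
#9 T2 reads 5
#10 T2 CAS(5→6) writes; counter now 6
#11 T1 reads 6
#12 T1 CAS(6→7) writes; counter now 7
#13 T1 reads 7
#14 T1 CAS(7→8) writes; counter now 8
Log disagrees first at step 8.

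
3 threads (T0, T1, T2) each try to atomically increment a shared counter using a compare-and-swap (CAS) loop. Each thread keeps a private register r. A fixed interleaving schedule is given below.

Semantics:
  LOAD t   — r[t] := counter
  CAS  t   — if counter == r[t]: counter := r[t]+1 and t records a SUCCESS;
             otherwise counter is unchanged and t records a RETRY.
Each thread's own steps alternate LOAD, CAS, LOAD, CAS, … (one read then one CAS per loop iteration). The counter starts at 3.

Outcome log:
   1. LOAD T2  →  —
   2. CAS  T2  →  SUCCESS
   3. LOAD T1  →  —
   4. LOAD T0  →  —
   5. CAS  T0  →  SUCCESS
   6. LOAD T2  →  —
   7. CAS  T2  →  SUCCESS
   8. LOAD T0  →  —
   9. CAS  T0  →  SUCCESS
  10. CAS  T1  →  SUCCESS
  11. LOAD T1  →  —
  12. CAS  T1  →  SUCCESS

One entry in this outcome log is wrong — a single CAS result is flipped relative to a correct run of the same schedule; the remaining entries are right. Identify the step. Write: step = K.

step = 10

Correct run:
   1) LOAD T2:  M=3  r_T2=3
   2) CAS  T2:  M=4  r_T2=3 ✓
   3) LOAD T1:  M=4  r_T1=4
   4) LOAD T0:  M=4  r_T0=4
   5) CAS  T0:  M=5  r_T0=4 ✓
   6) LOAD T2:  M=5  r_T2=5
   7) CAS  T2:  M=6  r_T2=5 ✓
   8) LOAD T0:  M=6  r_T0=6
   9) CAS  T0:  M=7  r_T0=6 ✓
  10) CAS  T1:  M=7  r_T1=4 ✗
  11) LOAD T1:  M=7  r_T1=7
  12) CAS  T1:  M=8  r_T1=7 ✓
Log disagrees first at step 10.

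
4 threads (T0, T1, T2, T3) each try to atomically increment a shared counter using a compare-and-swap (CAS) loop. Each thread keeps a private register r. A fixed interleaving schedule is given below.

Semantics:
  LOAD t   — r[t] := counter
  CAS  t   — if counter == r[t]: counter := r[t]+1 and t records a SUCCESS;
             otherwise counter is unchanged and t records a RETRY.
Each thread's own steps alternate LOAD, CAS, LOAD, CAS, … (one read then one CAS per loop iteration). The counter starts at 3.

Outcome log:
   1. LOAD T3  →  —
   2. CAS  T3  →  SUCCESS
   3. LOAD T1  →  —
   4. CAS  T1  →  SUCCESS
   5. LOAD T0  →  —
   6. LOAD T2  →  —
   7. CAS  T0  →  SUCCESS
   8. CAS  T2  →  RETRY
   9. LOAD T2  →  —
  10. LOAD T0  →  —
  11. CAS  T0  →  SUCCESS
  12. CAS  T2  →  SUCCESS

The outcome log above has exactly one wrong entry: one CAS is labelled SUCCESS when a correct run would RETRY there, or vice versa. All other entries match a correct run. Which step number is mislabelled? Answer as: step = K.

step = 12

Correct run:
#1 T3 reads 3
#2 T3 CAS(3→4) writes; counter now 4
#3 T1 reads 4
#4 T1 CAS(4→5) writes; counter now 5
#5 T0 reads 5
#6 T2 reads 5
#7 T0 CAS(5→6) writes; counter now 6
#8 T2 CAS(5→6) fails; counter now 6
#9 T2 reads 6
#10 T0 reads 6
#11 T0 CAS(6→7) writes; counter now 7
#12 T2 CAS(6→7) fails; counter now 7
Flip is step 12.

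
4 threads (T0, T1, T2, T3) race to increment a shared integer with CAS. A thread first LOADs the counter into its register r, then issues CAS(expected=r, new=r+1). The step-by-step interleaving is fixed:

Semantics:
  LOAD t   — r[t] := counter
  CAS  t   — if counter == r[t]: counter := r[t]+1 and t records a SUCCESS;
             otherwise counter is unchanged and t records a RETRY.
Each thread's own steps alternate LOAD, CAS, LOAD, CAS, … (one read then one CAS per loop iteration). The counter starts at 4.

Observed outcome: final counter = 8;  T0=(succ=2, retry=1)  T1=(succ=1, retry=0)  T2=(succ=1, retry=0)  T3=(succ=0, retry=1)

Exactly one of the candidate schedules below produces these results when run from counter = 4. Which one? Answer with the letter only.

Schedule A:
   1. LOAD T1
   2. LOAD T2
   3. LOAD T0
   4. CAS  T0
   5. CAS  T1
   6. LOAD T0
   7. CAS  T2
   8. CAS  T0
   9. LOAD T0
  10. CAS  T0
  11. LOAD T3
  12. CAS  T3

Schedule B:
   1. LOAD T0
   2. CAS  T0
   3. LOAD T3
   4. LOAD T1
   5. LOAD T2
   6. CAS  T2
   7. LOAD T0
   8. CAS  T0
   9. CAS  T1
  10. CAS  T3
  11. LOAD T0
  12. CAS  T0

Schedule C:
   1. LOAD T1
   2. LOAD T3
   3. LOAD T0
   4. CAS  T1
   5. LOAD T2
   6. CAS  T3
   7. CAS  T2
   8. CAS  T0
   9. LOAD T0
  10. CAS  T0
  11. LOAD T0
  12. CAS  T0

Tracing schedule C:
step 1: T1 LOAD ⇒ load; ctr=4 reg=4
step 2: T3 LOAD ⇒ load; ctr=4 reg=4
step 3: T0 LOAD ⇒ load; ctr=4 reg=4
step 4: T1 CAS ⇒ ok; ctr=5 reg=4
step 5: T2 LOAD ⇒ load; ctr=5 reg=5
step 6: T3 CAS ⇒ retry; ctr=5 reg=4
step 7: T2 CAS ⇒ ok; ctr=6 reg=5
step 8: T0 CAS ⇒ retry; ctr=6 reg=4
step 9: T0 LOAD ⇒ load; ctr=6 reg=6
step 10: T0 CAS ⇒ ok; ctr=7 reg=6
step 11: T0 LOAD ⇒ load; ctr=7 reg=7
step 12: T0 CAS ⇒ ok; ctr=8 reg=7

C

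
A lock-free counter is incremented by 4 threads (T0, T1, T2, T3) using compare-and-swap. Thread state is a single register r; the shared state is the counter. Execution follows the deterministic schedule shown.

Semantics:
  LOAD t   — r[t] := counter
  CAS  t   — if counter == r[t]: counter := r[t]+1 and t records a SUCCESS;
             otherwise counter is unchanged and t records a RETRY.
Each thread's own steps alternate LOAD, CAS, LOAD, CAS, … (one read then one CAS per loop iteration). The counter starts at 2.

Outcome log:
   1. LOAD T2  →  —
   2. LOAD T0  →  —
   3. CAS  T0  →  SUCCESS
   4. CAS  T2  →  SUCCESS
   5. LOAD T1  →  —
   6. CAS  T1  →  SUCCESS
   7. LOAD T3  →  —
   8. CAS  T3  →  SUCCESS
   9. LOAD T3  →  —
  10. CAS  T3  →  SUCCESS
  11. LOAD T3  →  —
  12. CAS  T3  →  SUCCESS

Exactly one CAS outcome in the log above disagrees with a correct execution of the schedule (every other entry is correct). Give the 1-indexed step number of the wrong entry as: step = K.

Correct run:
step 1: T2 LOAD ⇒ load; ctr=2 reg=2
step 2: T0 LOAD ⇒ load; ctr=2 reg=2
step 3: T0 CAS ⇒ ok; ctr=3 reg=2
step 4: T2 CAS ⇒ retry; ctr=3 reg=2
step 5: T1 LOAD ⇒ load; ctr=3 reg=3
step 6: T1 CAS ⇒ ok; ctr=4 reg=3
step 7: T3 LOAD ⇒ load; ctr=4 reg=4
step 8: T3 CAS ⇒ ok; ctr=5 reg=4
step 9: T3 LOAD ⇒ load; ctr=5 reg=5
step 10: T3 CAS ⇒ ok; ctr=6 reg=5
step 11: T3 LOAD ⇒ load; ctr=6 reg=6
step 12: T3 CAS ⇒ ok; ctr=7 reg=6
Flip is step 4.

step = 4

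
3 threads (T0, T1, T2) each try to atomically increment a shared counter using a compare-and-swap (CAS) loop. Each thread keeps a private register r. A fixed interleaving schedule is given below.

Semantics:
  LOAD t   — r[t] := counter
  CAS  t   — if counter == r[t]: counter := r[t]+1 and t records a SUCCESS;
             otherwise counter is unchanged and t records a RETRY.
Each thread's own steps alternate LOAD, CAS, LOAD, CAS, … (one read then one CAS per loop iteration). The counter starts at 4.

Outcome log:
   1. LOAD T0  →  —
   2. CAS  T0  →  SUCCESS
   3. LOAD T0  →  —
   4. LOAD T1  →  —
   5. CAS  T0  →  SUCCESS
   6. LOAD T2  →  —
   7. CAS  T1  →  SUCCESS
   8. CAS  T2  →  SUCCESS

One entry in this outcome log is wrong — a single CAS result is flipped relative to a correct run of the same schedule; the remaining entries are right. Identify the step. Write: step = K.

Reference trace:
T0 LOAD — after: cnt=4, r=4 — load
T0 CAS — after: cnt=5, r=4 — ok
T0 LOAD — after: cnt=5, r=5 — load
T1 LOAD — after: cnt=5, r=5 — load
T0 CAS — after: cnt=6, r=5 — ok
T2 LOAD — after: cnt=6, r=6 — load
T1 CAS — after: cnt=6, r=5 — retry
T2 CAS — after: cnt=7, r=6 — ok
Log disagrees first at step 7.

step = 7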